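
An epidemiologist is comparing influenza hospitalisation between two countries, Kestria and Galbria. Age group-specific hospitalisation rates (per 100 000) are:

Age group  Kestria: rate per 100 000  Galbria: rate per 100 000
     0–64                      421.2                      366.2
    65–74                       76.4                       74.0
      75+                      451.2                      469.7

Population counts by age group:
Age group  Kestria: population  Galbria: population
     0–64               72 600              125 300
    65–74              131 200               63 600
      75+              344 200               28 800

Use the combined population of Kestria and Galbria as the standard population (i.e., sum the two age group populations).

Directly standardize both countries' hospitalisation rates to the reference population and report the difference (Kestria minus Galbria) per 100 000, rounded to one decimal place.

Combined standard total = 765 700; weights = 0.2585, 0.2544, 0.4871.
Kestria: 0.2585×421.2 + 0.2544×76.4 + 0.4871×451.2 = 348.0943 per 100 000.
Galbria: 0.2585×366.2 + 0.2544×74.0 + 0.4871×469.7 = 342.2806 per 100 000.
Difference = 348.0943 − 342.2806 = 5.8137.

5.8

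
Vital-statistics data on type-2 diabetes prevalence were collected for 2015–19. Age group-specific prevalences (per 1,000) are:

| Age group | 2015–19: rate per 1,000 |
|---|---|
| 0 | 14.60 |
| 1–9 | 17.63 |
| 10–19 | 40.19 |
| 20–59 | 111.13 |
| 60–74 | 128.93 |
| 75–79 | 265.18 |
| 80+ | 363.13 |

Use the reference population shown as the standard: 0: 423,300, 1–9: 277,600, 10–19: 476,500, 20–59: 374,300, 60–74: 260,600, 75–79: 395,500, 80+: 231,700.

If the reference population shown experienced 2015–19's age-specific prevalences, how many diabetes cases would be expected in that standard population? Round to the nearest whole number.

Expected diabetes cases = Σ (standard pop × age-specific rate ÷ 1,000)
= 423,300×14.60/1,000 + 277,600×17.63/1,000 + 476,500×40.19/1,000 + 374,300×111.13/1,000 + 260,600×128.93/1,000 + 395,500×265.18/1,000 + 231,700×363.13/1,000
= 6180.18 + 4894.09 + 19150.53 + 41595.96 + 33599.16 + 104878.69 + 84137.22 = 294435.83.

294436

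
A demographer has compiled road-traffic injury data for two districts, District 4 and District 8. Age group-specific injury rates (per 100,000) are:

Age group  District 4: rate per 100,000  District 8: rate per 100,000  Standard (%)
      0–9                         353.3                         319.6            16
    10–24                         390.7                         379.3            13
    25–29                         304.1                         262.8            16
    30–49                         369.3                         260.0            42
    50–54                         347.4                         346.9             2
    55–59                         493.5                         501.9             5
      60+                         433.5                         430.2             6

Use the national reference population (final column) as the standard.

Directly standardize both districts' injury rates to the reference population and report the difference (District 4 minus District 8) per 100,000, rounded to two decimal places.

Standard weights: 0.16, 0.13, 0.16, 0.42, 0.02, 0.05, 0.06.
District 4: 0.1600×353.3 + 0.1300×390.7 + 0.1600×304.1 + 0.4200×369.3 + 0.0200×347.4 + 0.0500×493.5 + 0.0600×433.5 = 368.7140 per 100,000.
District 8: 0.1600×319.6 + 0.1300×379.3 + 0.1600×262.8 + 0.4200×260.0 + 0.0200×346.9 + 0.0500×501.9 + 0.0600×430.2 = 309.5380 per 100,000.
Difference = 368.7140 − 309.5380 = 59.1760.

59.18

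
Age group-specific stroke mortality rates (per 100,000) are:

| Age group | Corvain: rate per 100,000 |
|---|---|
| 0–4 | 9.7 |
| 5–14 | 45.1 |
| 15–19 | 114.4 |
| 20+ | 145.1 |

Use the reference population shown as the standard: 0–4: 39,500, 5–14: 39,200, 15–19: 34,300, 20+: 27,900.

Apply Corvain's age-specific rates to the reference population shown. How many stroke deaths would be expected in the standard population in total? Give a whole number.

Expected stroke deaths = Σ (standard pop × age-specific rate ÷ 100,000)
= 39,500×9.7/100,000 + 39,200×45.1/100,000 + 34,300×114.4/100,000 + 27,900×145.1/100,000
= 3.83 + 17.68 + 39.24 + 40.48 = 101.23.

101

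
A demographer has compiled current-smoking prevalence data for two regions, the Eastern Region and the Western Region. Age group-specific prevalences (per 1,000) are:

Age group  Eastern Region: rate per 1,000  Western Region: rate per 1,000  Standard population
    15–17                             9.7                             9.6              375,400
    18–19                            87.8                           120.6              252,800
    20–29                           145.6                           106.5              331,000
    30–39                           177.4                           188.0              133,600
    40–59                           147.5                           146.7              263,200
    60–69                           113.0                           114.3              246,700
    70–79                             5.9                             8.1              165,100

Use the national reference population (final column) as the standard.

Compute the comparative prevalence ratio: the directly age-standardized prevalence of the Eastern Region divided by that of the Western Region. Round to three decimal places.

1.017

Standard total = 1,767,800; weights = 0.2124, 0.1430, 0.1872, 0.0756, 0.1489, 0.1396, 0.0934.
The Eastern Region: 0.2124×9.7 + 0.1430×87.8 + 0.1872×145.6 + 0.0756×177.4 + 0.1489×147.5 + 0.1396×113.0 + 0.0934×5.9 = 93.5653 per 1,000.
The Western Region: 0.2124×9.6 + 0.1430×120.6 + 0.1872×106.5 + 0.0756×188.0 + 0.1489×146.7 + 0.1396×114.3 + 0.0934×8.1 = 91.9823 per 1,000.
Ratio = 93.5653 ÷ 91.9823 = 1.01721.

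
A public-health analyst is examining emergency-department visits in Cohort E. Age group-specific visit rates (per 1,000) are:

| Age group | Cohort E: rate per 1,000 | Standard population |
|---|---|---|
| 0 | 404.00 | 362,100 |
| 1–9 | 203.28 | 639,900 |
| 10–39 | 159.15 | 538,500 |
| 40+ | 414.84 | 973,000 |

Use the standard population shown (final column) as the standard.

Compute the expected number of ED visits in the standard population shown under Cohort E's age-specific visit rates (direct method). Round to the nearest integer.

Expected ED visits = Σ (standard pop × age-specific rate ÷ 1,000)
= 362,100×404.00/1,000 + 639,900×203.28/1,000 + 538,500×159.15/1,000 + 973,000×414.84/1,000
= 146288.40 + 130078.87 + 85702.27 + 403639.32 = 765708.87.

765709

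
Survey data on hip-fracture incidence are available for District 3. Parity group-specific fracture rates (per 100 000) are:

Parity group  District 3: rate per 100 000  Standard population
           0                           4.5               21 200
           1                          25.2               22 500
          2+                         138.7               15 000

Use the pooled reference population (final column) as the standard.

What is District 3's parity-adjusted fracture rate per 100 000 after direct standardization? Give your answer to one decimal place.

Standard total = 58 700; weights = 0.3612, 0.3833, 0.2555.
Standardized rate: 0.3612×4.5 + 0.3833×25.2 + 0.2555×138.7 = 46.7274 per 100 000.

46.7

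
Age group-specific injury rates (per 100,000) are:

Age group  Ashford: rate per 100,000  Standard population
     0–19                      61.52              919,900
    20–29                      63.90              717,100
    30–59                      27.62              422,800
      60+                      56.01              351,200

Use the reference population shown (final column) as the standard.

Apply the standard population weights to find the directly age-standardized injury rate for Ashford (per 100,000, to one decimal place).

Standard total = 2,411,000; weights = 0.3815, 0.2974, 0.1754, 0.1457.
Standardized rate: 0.3815×61.52 + 0.2974×63.90 + 0.1754×27.62 + 0.1457×56.01 = 55.4805 per 100,000.

55.5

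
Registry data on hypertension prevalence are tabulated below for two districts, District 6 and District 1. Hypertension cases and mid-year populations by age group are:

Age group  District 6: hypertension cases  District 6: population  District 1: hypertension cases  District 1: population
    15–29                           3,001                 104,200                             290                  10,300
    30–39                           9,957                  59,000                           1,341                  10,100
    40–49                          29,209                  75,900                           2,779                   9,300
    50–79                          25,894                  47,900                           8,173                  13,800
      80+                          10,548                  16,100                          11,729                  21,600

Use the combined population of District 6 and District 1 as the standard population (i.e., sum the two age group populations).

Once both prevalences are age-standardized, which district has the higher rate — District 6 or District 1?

Age-specific rates per 1,000 for District 6: 28.800, 168.763, 384.835, 540.585, 655.155.
For District 1: 28.155, 132.772, 298.817, 592.246, 543.009.
Combined standard total = 368,200; weights = 0.3110, 0.1877, 0.2314, 0.1676, 0.1024.
District 6: 0.3110×28.800 + 0.1877×168.763 + 0.2314×384.835 + 0.1676×540.585 + 0.1024×655.155 = 287.3453 per 1,000.
District 1: 0.3110×28.155 + 0.1877×132.772 + 0.2314×298.817 + 0.1676×592.246 + 0.1024×543.009 = 257.6606 per 1,000.
The crude rates (259.35 vs 373.46) would put District 1 higher, but that reflects its age composition; once standardized to a common age structure, District 6 has the higher underlying rate.

District 6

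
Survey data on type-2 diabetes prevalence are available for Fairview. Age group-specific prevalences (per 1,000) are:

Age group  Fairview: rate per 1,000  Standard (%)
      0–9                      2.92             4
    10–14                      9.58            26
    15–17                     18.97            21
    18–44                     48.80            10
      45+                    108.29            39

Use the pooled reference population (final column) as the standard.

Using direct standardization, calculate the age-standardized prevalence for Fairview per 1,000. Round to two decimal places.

53.70

Standard weights: 0.04, 0.26, 0.21, 0.10, 0.39.
Standardized rate: 0.0400×2.92 + 0.2600×9.58 + 0.2100×18.97 + 0.1000×48.80 + 0.3900×108.29 = 53.7044 per 1,000.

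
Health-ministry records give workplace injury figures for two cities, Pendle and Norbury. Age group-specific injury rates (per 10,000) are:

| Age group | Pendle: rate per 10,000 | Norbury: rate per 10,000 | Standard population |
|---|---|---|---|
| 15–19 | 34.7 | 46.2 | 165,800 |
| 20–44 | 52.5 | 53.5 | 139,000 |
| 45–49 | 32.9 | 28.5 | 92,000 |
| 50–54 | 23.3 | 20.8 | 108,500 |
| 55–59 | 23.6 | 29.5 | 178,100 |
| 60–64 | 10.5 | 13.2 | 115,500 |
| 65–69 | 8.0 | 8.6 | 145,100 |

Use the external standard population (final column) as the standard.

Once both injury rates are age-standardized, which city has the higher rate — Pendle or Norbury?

Standard total = 944,000; weights = 0.1756, 0.1472, 0.0975, 0.1149, 0.1887, 0.1224, 0.1537.
Pendle: 0.1756×34.7 + 0.1472×52.5 + 0.0975×32.9 + 0.1149×23.3 + 0.1887×23.6 + 0.1224×10.5 + 0.1537×8.0 = 26.6762 per 10,000.
Norbury: 0.1756×46.2 + 0.1472×53.5 + 0.0975×28.5 + 0.1149×20.8 + 0.1887×29.5 + 0.1224×13.2 + 0.1537×8.6 = 29.6628 per 10,000.

Norbury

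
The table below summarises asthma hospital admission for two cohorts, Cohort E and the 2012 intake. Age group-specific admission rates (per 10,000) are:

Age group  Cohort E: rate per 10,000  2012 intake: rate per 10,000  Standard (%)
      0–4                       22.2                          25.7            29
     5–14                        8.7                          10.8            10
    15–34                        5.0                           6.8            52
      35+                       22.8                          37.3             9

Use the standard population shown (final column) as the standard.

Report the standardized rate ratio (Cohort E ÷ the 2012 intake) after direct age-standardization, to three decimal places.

0.775

Standard weights: 0.29, 0.10, 0.52, 0.09.
Cohort E: 0.2900×22.2 + 0.1000×8.7 + 0.5200×5.0 + 0.0900×22.8 = 11.9600 per 10,000.
The 2012 intake: 0.2900×25.7 + 0.1000×10.8 + 0.5200×6.8 + 0.0900×37.3 = 15.4260 per 10,000.
Ratio = 11.9600 ÷ 15.4260 = 0.77531.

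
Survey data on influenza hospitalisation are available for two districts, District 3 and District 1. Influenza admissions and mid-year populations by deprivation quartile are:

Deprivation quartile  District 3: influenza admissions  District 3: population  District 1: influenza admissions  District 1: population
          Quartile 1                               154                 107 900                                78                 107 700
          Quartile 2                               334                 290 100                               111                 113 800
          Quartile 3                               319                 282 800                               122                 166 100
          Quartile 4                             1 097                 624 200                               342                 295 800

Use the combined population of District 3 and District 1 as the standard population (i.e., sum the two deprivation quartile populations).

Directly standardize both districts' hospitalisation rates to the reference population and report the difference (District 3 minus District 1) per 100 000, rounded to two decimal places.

Deprivation-specific rates per 100 000 for District 3: 142.72, 115.13, 112.80, 175.74.
For District 1: 72.42, 97.54, 73.45, 115.62.
Combined standard total = 1 988 400; weights = 0.1084, 0.2031, 0.2258, 0.4627.
District 3: 0.1084×142.72 + 0.2031×115.13 + 0.2258×112.80 + 0.4627×175.74 = 145.6423 per 100 000.
District 1: 0.1084×72.42 + 0.2031×97.54 + 0.2258×73.45 + 0.4627×115.62 = 97.7426 per 100 000.
Difference = 145.6423 − 97.7426 = 47.8996.

47.90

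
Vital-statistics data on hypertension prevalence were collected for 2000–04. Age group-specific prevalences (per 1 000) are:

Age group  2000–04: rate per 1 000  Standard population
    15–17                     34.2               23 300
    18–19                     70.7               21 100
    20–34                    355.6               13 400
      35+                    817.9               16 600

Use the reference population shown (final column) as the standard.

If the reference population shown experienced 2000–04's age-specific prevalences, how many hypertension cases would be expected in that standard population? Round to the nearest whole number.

Expected hypertension cases = Σ (standard pop × age-specific rate ÷ 1 000)
= 23 300×34.2/1 000 + 21 100×70.7/1 000 + 13 400×355.6/1 000 + 16 600×817.9/1 000
= 796.86 + 1491.77 + 4765.04 + 13577.14 = 20630.81.

20631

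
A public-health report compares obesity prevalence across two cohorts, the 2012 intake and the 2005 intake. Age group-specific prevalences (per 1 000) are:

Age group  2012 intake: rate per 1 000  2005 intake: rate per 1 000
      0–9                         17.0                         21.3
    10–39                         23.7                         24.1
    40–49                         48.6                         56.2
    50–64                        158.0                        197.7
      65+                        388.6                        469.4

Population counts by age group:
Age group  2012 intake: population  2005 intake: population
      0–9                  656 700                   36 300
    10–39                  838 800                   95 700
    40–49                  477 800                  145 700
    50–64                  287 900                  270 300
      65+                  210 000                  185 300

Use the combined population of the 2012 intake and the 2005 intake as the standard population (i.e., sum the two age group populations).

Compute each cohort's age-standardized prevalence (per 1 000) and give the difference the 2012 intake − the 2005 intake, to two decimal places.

Combined standard total = 3 204 500; weights = 0.2163, 0.2916, 0.1946, 0.1742, 0.1234.
The 2012 intake: 0.2163×17.0 + 0.2916×23.7 + 0.1946×48.6 + 0.1742×158.0 + 0.1234×388.6 = 95.5032 per 1 000.
The 2005 intake: 0.2163×21.3 + 0.2916×24.1 + 0.1946×56.2 + 0.1742×197.7 + 0.1234×469.4 = 114.9112 per 1 000.
Difference = 95.5032 − 114.9112 = -19.4080.

-19.41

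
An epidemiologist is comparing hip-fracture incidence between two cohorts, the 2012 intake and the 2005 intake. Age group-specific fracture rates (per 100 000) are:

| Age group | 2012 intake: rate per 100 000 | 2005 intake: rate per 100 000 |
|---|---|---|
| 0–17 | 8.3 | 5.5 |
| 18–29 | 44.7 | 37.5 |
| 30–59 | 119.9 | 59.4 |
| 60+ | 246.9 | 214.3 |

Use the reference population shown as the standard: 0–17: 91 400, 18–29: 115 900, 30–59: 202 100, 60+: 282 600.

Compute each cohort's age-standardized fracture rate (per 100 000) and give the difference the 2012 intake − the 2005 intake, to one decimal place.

Standard total = 692 000; weights = 0.1321, 0.1675, 0.2921, 0.4084.
The 2012 intake: 0.1321×8.3 + 0.1675×44.7 + 0.2921×119.9 + 0.4084×246.9 = 144.4293 per 100 000.
The 2005 intake: 0.1321×5.5 + 0.1675×37.5 + 0.2921×59.4 + 0.4084×214.3 = 111.8712 per 100 000.
Difference = 144.4293 − 111.8712 = 32.5581.

32.6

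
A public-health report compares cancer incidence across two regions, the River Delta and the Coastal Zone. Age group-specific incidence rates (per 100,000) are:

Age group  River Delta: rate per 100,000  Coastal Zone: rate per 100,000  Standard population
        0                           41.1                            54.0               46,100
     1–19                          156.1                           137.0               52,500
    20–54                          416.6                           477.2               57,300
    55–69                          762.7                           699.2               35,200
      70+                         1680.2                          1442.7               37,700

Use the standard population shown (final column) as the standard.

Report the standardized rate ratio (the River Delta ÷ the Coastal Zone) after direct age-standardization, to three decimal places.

1.070

Standard total = 228,800; weights = 0.2015, 0.2295, 0.2504, 0.1538, 0.1648.
The River Delta: 0.2015×41.1 + 0.2295×156.1 + 0.2504×416.6 + 0.1538×762.7 + 0.1648×1680.2 = 542.6212 per 100,000.
The Coastal Zone: 0.2015×54.0 + 0.2295×137.0 + 0.2504×477.2 + 0.1538×699.2 + 0.1648×1442.7 = 507.1114 per 100,000.
Ratio = 542.6212 ÷ 507.1114 = 1.07002.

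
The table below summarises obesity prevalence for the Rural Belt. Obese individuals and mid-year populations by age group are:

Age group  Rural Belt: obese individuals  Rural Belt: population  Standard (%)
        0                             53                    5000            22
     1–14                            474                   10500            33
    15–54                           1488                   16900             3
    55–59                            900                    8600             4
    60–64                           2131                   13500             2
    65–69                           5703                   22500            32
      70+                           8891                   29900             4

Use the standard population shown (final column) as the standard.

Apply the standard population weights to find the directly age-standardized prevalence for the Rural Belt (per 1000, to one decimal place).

Age-specific rates per 1000 for the Rural Belt: 10.600, 45.143, 88.047, 104.651, 157.852, 253.467, 297.358.
Standard weights: 0.22, 0.33, 0.03, 0.04, 0.02, 0.32, 0.04.
Standardized rate: 0.2200×10.600 + 0.3300×45.143 + 0.0300×88.047 + 0.0400×104.651 + 0.0200×157.852 + 0.3200×253.467 + 0.0400×297.358 = 120.2173 per 1000.

120.2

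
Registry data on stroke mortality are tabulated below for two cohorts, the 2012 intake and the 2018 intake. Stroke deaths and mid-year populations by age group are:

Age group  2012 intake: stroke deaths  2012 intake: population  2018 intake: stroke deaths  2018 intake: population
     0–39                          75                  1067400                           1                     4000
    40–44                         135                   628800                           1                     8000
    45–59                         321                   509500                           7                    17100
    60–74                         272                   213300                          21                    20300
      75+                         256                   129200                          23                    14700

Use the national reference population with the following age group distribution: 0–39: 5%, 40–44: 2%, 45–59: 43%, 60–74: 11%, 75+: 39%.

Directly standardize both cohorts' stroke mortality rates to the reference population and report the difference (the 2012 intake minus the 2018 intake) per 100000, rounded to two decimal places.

27.67

Age-specific rates per 100000 for the 2012 intake: 7.03, 21.47, 63.00, 127.52, 198.14.
For the 2018 intake: 25.00, 12.50, 40.94, 103.45, 156.46.
Standard weights: 0.05, 0.02, 0.43, 0.11, 0.39.
The 2012 intake: 0.0500×7.03 + 0.0200×21.47 + 0.4300×63.00 + 0.1100×127.52 + 0.3900×198.14 = 119.1747 per 100000.
The 2018 intake: 0.0500×25.00 + 0.0200×12.50 + 0.4300×40.94 + 0.1100×103.45 + 0.3900×156.46 = 91.5021 per 100000.
Difference = 119.1747 − 91.5021 = 27.6727.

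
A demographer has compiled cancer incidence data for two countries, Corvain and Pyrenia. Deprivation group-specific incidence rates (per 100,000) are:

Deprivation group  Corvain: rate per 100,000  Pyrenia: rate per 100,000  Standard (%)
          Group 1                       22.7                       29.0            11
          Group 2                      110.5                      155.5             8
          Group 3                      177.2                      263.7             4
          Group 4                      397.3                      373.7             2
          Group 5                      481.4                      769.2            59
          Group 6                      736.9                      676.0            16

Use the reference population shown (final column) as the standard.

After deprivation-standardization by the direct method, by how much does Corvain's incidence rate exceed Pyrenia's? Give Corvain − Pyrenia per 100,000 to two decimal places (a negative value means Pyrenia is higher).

Standard weights: 0.11, 0.08, 0.04, 0.02, 0.59, 0.16.
Corvain: 0.1100×22.7 + 0.0800×110.5 + 0.0400×177.2 + 0.0200×397.3 + 0.5900×481.4 + 0.1600×736.9 = 428.3010 per 100,000.
Pyrenia: 0.1100×29.0 + 0.0800×155.5 + 0.0400×263.7 + 0.0200×373.7 + 0.5900×769.2 + 0.1600×676.0 = 595.6400 per 100,000.
Difference = 428.3010 − 595.6400 = -167.3390.

-167.34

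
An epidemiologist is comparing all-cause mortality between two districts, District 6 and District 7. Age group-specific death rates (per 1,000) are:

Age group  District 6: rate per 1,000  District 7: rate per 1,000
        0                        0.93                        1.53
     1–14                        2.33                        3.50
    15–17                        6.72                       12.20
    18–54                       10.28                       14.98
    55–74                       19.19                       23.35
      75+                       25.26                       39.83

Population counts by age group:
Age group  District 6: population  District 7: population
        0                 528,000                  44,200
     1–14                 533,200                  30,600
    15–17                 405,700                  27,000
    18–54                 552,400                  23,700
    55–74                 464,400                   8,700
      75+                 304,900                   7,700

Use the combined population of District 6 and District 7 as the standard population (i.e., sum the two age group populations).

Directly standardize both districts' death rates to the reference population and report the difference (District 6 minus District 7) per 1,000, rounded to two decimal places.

-4.30

Combined standard total = 2,930,500; weights = 0.1953, 0.1924, 0.1477, 0.1966, 0.1614, 0.1067.
District 6: 0.1953×0.93 + 0.1924×2.33 + 0.1477×6.72 + 0.1966×10.28 + 0.1614×19.19 + 0.1067×25.26 = 9.4356 per 1,000.
District 7: 0.1953×1.53 + 0.1924×3.50 + 0.1477×12.20 + 0.1966×14.98 + 0.1614×23.35 + 0.1067×39.83 = 13.7367 per 1,000.
Difference = 9.4356 − 13.7367 = -4.3011.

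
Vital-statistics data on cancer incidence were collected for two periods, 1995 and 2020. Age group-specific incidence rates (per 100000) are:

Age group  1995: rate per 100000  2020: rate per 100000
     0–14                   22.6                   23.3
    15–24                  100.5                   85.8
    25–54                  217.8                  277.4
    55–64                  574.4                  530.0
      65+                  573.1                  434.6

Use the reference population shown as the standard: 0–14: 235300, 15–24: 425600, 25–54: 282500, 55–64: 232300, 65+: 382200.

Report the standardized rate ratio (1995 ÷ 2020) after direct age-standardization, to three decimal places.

1.128

Standard total = 1557900; weights = 0.1510, 0.2732, 0.1813, 0.1491, 0.2453.
1995: 0.1510×22.6 + 0.2732×100.5 + 0.1813×217.8 + 0.1491×574.4 + 0.2453×573.1 = 296.6115 per 100000.
2020: 0.1510×23.3 + 0.2732×85.8 + 0.1813×277.4 + 0.1491×530.0 + 0.2453×434.6 = 262.9101 per 100000.
Ratio = 296.6115 ÷ 262.9101 = 1.12819.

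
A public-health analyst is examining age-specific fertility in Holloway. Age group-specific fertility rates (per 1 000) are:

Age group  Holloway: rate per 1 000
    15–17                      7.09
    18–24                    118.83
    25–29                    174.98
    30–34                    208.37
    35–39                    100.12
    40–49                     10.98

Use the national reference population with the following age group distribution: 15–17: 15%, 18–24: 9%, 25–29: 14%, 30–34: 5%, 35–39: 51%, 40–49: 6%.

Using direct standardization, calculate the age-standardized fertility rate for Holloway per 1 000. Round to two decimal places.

98.39

Standard weights: 0.15, 0.09, 0.14, 0.05, 0.51, 0.06.
Standardized rate: 0.1500×7.09 + 0.0900×118.83 + 0.1400×174.98 + 0.0500×208.37 + 0.5100×100.12 + 0.0600×10.98 = 98.3939 per 1 000.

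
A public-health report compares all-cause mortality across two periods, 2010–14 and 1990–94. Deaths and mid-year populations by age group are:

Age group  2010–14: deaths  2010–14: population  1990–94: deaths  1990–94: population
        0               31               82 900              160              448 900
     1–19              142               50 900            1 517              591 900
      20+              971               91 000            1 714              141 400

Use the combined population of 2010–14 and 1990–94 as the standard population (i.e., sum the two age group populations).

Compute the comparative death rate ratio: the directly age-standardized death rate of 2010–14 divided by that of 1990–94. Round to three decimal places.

Age-specific rates per 1 000 for 2010–14: 0.374, 2.790, 10.670.
For 1990–94: 0.356, 2.563, 12.122.
Combined standard total = 1 407 000; weights = 0.3780, 0.4569, 0.1652.
2010–14: 0.3780×0.374 + 0.4569×2.790 + 0.1652×10.670 = 3.1783 per 1 000.
1990–94: 0.3780×0.356 + 0.4569×2.563 + 0.1652×12.122 = 3.3078 per 1 000.
Ratio = 3.1783 ÷ 3.3078 = 0.96086.

0.961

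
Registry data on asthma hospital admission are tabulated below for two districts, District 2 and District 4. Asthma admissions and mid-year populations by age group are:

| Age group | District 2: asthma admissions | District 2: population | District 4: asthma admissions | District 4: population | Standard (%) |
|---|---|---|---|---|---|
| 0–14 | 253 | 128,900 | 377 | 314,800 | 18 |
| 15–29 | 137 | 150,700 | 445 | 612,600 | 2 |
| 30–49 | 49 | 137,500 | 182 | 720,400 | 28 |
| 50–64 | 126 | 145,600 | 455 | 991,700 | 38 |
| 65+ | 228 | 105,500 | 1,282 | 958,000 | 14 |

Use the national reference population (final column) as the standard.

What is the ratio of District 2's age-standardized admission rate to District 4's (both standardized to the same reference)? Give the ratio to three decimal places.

1.664

Age-specific rates per 10,000 for District 2: 19.63, 9.09, 3.56, 8.65, 21.61.
For District 4: 11.98, 7.26, 2.53, 4.59, 13.38.
Standard weights: 0.18, 0.02, 0.28, 0.38, 0.14.
District 2: 0.1800×19.63 + 0.0200×9.09 + 0.2800×3.56 + 0.3800×8.65 + 0.1400×21.61 = 11.0267 per 10,000.
District 4: 0.1800×11.98 + 0.0200×7.26 + 0.2800×2.53 + 0.3800×4.59 + 0.1400×13.38 = 6.6253 per 10,000.
Ratio = 11.0267 ÷ 6.6253 = 1.66433.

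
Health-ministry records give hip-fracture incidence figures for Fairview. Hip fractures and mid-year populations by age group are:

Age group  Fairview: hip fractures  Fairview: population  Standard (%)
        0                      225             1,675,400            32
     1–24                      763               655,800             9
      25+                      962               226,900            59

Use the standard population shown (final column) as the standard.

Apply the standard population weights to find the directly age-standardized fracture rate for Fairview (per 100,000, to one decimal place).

Age-specific rates per 100,000 for Fairview: 13.43, 116.35, 423.98.
Standard weights: 0.32, 0.09, 0.59.
Standardized rate: 0.3200×13.43 + 0.0900×116.35 + 0.5900×423.98 = 264.9141 per 100,000.

264.9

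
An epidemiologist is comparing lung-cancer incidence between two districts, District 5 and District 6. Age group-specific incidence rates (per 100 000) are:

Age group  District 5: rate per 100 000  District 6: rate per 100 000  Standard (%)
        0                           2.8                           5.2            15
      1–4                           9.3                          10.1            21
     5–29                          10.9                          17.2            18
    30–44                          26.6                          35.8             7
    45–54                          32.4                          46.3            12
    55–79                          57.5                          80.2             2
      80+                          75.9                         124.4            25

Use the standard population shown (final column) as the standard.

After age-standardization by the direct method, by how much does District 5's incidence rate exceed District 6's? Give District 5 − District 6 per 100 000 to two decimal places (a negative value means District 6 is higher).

Standard weights: 0.15, 0.21, 0.18, 0.07, 0.12, 0.02, 0.25.
District 5: 0.1500×2.8 + 0.2100×9.3 + 0.1800×10.9 + 0.0700×26.6 + 0.1200×32.4 + 0.0200×57.5 + 0.2500×75.9 = 30.2100 per 100 000.
District 6: 0.1500×5.2 + 0.2100×10.1 + 0.1800×17.2 + 0.0700×35.8 + 0.1200×46.3 + 0.0200×80.2 + 0.2500×124.4 = 46.7630 per 100 000.
Difference = 30.2100 − 46.7630 = -16.5530.

-16.55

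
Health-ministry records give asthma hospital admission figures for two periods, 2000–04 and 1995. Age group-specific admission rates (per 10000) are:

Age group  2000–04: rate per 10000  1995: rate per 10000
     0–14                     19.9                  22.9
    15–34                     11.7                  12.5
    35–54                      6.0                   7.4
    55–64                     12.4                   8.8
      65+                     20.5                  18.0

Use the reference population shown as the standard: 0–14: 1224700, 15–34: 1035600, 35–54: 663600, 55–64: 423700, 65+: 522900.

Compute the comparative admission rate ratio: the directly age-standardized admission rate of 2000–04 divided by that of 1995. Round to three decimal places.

Standard total = 3870500; weights = 0.3164, 0.2676, 0.1715, 0.1095, 0.1351.
2000–04: 0.3164×19.9 + 0.2676×11.7 + 0.1715×6.0 + 0.1095×12.4 + 0.1351×20.5 = 14.5829 per 10000.
1995: 0.3164×22.9 + 0.2676×12.5 + 0.1715×7.4 + 0.1095×8.8 + 0.1351×18.0 = 15.2544 per 10000.
Ratio = 14.5829 ÷ 15.2544 = 0.95598.

0.956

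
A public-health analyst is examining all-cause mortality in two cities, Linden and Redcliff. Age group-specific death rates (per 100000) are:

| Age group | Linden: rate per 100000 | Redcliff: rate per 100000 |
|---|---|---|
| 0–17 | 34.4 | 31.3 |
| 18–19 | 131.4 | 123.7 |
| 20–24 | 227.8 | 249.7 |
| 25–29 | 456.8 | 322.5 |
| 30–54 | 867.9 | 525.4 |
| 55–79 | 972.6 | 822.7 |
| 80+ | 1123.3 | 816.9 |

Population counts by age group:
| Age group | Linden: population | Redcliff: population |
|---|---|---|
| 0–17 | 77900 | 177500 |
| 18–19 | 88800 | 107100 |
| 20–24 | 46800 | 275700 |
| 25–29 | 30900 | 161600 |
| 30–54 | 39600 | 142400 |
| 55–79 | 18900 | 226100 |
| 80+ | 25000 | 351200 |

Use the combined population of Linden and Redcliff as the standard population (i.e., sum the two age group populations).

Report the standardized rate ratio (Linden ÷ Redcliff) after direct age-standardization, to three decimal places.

Combined standard total = 1769500; weights = 0.1443, 0.1107, 0.1823, 0.1088, 0.1029, 0.1385, 0.2126.
Linden: 0.1443×34.4 + 0.1107×131.4 + 0.1823×227.8 + 0.1088×456.8 + 0.1029×867.9 + 0.1385×972.6 + 0.2126×1123.3 = 573.4709 per 100000.
Redcliff: 0.1443×31.3 + 0.1107×123.7 + 0.1823×249.7 + 0.1088×322.5 + 0.1029×525.4 + 0.1385×822.7 + 0.2126×816.9 = 440.4286 per 100000.
Ratio = 573.4709 ÷ 440.4286 = 1.30207.

1.302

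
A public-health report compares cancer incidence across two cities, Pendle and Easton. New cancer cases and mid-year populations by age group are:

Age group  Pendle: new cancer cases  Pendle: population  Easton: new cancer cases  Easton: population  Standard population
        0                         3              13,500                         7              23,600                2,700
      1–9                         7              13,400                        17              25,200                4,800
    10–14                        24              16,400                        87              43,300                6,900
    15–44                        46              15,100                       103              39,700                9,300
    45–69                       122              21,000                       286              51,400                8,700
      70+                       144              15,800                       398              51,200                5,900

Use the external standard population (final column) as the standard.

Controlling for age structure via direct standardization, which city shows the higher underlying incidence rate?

Pendle

Age-specific rates per 100,000 for Pendle: 22.22, 52.24, 146.34, 304.64, 580.95, 911.39.
For Easton: 29.66, 67.46, 200.92, 259.45, 556.42, 777.34.
Standard total = 38,300; weights = 0.0705, 0.1253, 0.1802, 0.2428, 0.2272, 0.1540.
Pendle: 0.0705×22.22 + 0.1253×52.24 + 0.1802×146.34 + 0.2428×304.64 + 0.2272×580.95 + 0.1540×911.39 = 380.8124 per 100,000.
Easton: 0.0705×29.66 + 0.1253×67.46 + 0.1802×200.92 + 0.2428×259.45 + 0.2272×556.42 + 0.1540×777.34 = 355.8825 per 100,000.
The crude rates (363.45 vs 383.11) would put Easton higher, but that reflects its age composition; once standardized to a common age structure, Pendle has the higher underlying rate.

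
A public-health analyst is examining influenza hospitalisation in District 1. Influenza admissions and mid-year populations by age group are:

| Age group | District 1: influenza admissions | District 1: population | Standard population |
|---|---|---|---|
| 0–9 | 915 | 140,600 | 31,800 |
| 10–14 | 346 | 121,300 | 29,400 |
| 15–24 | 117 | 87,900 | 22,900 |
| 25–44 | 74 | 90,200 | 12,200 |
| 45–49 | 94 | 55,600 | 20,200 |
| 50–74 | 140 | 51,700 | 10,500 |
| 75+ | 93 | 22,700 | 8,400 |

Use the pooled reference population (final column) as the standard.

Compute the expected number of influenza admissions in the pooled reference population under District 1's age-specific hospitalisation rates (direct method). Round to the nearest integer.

428

Age-specific rates per 100,000 for District 1: 650.78, 285.24, 133.11, 82.04, 169.06, 270.79, 409.69.
Expected influenza admissions = Σ (standard pop × age-specific rate ÷ 100,000)
= 31,800×650.78/100,000 + 29,400×285.24/100,000 + 22,900×133.11/100,000 + 12,200×82.04/100,000 + 20,200×169.06/100,000 + 10,500×270.79/100,000 + 8,400×409.69/100,000
= 206.95 + 83.86 + 30.48 + 10.01 + 34.15 + 28.43 + 34.41 = 428.30.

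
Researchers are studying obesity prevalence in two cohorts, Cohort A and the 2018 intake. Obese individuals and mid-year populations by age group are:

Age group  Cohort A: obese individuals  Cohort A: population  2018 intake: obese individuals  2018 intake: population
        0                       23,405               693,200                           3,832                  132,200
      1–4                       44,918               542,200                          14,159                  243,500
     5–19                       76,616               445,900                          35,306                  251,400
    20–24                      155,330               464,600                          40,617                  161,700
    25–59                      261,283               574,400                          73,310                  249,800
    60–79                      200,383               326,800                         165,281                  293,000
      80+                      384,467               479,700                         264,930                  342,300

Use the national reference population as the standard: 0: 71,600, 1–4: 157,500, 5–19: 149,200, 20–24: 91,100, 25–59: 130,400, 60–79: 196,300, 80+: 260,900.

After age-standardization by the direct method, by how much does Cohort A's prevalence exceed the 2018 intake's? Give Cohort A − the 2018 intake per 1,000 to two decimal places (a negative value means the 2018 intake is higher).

Age-specific rates per 1,000 for Cohort A: 33.764, 82.844, 171.823, 334.331, 454.880, 613.167, 801.474.
For the 2018 intake: 28.986, 58.148, 140.438, 251.187, 293.475, 564.099, 773.970.
Standard total = 1,057,000; weights = 0.0677, 0.1490, 0.1412, 0.0862, 0.1234, 0.1857, 0.2468.
Cohort A: 0.0677×33.764 + 0.1490×82.844 + 0.1412×171.823 + 0.0862×334.331 + 0.1234×454.880 + 0.1857×613.167 + 0.2468×801.474 = 435.5199 per 1,000.
The 2018 intake: 0.0677×28.986 + 0.1490×58.148 + 0.1412×140.438 + 0.0862×251.187 + 0.1234×293.475 + 0.1857×564.099 + 0.2468×773.970 = 384.1067 per 1,000.
Difference = 435.5199 − 384.1067 = 51.4132.

51.41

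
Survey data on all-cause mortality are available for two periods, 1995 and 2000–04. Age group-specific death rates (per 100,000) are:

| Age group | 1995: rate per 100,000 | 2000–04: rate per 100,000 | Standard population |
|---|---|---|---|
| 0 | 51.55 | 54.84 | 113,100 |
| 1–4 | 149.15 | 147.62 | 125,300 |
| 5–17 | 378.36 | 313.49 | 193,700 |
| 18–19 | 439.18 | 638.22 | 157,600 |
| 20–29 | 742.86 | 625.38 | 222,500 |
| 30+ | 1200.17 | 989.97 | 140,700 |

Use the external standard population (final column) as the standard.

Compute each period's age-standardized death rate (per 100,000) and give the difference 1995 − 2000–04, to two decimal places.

38.55

Standard total = 952,900; weights = 0.1187, 0.1315, 0.2033, 0.1654, 0.2335, 0.1477.
1995: 0.1187×51.55 + 0.1315×149.15 + 0.2033×378.36 + 0.1654×439.18 + 0.2335×742.86 + 0.1477×1200.17 = 525.9441 per 100,000.
2000–04: 0.1187×54.84 + 0.1315×147.62 + 0.2033×313.49 + 0.1654×638.22 + 0.2335×625.38 + 0.1477×989.97 = 487.3979 per 100,000.
Difference = 525.9441 − 487.3979 = 38.5462.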